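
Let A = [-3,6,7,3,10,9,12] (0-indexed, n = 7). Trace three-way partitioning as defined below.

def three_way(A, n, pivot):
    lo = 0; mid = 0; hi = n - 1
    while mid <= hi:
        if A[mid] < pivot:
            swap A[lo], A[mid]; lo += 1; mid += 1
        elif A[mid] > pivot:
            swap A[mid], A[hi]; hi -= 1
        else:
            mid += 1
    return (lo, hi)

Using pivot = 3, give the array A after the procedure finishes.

lo=0 mid=0 hi=6
-3<3: swap(0,0), lo=1 mid=1 ⇒ [-3,6,7,3,10,9,12]
6>3: swap(1,6), hi=5 ⇒ [-3,12,7,3,10,9,6]
12>3: swap(1,5), hi=4 ⇒ [-3,9,7,3,10,12,6]
9>3: swap(1,4), hi=3 ⇒ [-3,10,7,3,9,12,6]
10>3: swap(1,3), hi=2 ⇒ [-3,3,7,10,9,12,6]
3=3: mid=2
7>3: swap(2,2), hi=1 ⇒ [-3,3,7,10,9,12,6]
done. lo=1 hi=1; A=[-3,3,7,10,9,12,6]

[-3,3,7,10,9,12,6]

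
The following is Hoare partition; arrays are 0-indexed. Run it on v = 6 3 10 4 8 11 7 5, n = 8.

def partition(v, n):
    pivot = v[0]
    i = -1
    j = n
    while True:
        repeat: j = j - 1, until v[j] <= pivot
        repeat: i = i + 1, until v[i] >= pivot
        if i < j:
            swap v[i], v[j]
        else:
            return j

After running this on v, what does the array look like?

pivot = v[0] = 6; i = -1, j = 8
j→7 (v[7]=5≤6), i→0 (v[0]=6≥6); i<j, swap → 5 3 10 4 8 11 7 6
j→3 (v[3]=4≤6), i→2 (v[2]=10≥6); i<j, swap → 5 3 4 10 8 11 7 6
j→2, i→3; i≥j, return j=2. v = 5 3 4 10 8 11 7 6

5 3 4 10 8 11 7 6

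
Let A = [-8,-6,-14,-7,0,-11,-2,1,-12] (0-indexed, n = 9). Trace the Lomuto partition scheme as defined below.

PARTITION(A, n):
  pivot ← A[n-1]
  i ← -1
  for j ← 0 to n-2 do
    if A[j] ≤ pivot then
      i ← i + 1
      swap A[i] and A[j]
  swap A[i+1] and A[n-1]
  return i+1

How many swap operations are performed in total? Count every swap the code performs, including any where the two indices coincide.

2

pivot = A[8] = -12; i = -1
j=0: A[0]=-8 > -12 → no swap
j=1: A[1]=-6 > -12 → no swap
j=2: A[2]=-14 ≤ -12 → i=0, swap A[0],A[2] → [-14,-6,-8,-7,0,-11,-2,1,-12]
j=3: A[3]=-7 > -12 → no swap
j=4: A[4]=0 > -12 → no swap
j=5: A[5]=-11 > -12 → no swap
j=6: A[6]=-2 > -12 → no swap
j=7: A[7]=1 > -12 → no swap
final swap A[1],A[8] → [-14,-12,-8,-7,0,-11,-2,1,-6]; return 1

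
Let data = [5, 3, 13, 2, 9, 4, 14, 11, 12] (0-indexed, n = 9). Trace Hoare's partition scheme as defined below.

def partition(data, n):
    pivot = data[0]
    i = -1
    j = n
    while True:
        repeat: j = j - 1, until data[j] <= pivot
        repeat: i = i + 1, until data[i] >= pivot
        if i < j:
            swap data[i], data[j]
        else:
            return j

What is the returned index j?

2

pivot=5
j stops at 5 (4), i stops at 0 (5); swap ⇒ [4, 3, 13, 2, 9, 5, 14, 11, 12]
j stops at 3 (2), i stops at 2 (13); swap ⇒ [4, 3, 2, 13, 9, 5, 14, 11, 12]
j stops at 2, i stops at 3; i≥j ⇒ return 2. data=[4, 3, 2, 13, 9, 5, 14, 11, 12]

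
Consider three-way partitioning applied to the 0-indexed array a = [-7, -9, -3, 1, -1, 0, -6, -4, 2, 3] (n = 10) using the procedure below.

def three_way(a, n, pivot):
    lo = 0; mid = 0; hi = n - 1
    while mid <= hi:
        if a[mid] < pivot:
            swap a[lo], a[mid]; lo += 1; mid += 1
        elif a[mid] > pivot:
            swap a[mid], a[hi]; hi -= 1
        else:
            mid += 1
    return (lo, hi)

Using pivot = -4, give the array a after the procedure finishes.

lo=0 mid=0 hi=9
-7<-4: swap(0,0), lo=1 mid=1 ⇒ [-7, -9, -3, 1, -1, 0, -6, -4, 2, 3]
-9<-4: swap(1,1), lo=2 mid=2 ⇒ [-7, -9, -3, 1, -1, 0, -6, -4, 2, 3]
-3>-4: swap(2,9), hi=8 ⇒ [-7, -9, 3, 1, -1, 0, -6, -4, 2, -3]
3>-4: swap(2,8), hi=7 ⇒ [-7, -9, 2, 1, -1, 0, -6, -4, 3, -3]
2>-4: swap(2,7), hi=6 ⇒ [-7, -9, -4, 1, -1, 0, -6, 2, 3, -3]
-4=-4: mid=3
1>-4: swap(3,6), hi=5 ⇒ [-7, -9, -4, -6, -1, 0, 1, 2, 3, -3]
-6<-4: swap(2,3), lo=3 mid=4 ⇒ [-7, -9, -6, -4, -1, 0, 1, 2, 3, -3]
-1>-4: swap(4,5), hi=4 ⇒ [-7, -9, -6, -4, 0, -1, 1, 2, 3, -3]
0>-4: swap(4,4), hi=3 ⇒ [-7, -9, -6, -4, 0, -1, 1, 2, 3, -3]
done. lo=3 hi=3; a=[-7, -9, -6, -4, 0, -1, 1, 2, 3, -3]

[-7, -9, -6, -4, 0, -1, 1, 2, 3, -3]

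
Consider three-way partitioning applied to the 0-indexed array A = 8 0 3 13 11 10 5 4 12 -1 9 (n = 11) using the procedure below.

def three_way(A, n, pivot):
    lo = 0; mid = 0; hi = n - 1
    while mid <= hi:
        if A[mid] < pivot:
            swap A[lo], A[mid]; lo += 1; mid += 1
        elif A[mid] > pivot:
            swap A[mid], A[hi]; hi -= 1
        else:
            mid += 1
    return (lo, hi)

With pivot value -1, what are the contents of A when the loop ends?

-1 3 13 11 10 5 4 12 0 9 8

pivot = -1; lo=0, mid=0, hi=10
A[mid]=8>-1: swap A[0],A[10]; hi=9 → 9 0 3 13 11 10 5 4 12 -1 8
A[mid]=9>-1: swap A[0],A[9]; hi=8 → -1 0 3 13 11 10 5 4 12 9 8
A[mid]=-1=-1: mid=1
A[mid]=0>-1: swap A[1],A[8]; hi=7 → -1 12 3 13 11 10 5 4 0 9 8
A[mid]=12>-1: swap A[1],A[7]; hi=6 → -1 4 3 13 11 10 5 12 0 9 8
A[mid]=4>-1: swap A[1],A[6]; hi=5 → -1 5 3 13 11 10 4 12 0 9 8
A[mid]=5>-1: swap A[1],A[5]; hi=4 → -1 10 3 13 11 5 4 12 0 9 8
A[mid]=10>-1: swap A[1],A[4]; hi=3 → -1 11 3 13 10 5 4 12 0 9 8
A[mid]=11>-1: swap A[1],A[3]; hi=2 → -1 13 3 11 10 5 4 12 0 9 8
A[mid]=13>-1: swap A[1],A[2]; hi=1 → -1 3 13 11 10 5 4 12 0 9 8
A[mid]=3>-1: swap A[1],A[1]; hi=0 → -1 3 13 11 10 5 4 12 0 9 8
end: lo=0, hi=0; A = -1 3 13 11 10 5 4 12 0 9 8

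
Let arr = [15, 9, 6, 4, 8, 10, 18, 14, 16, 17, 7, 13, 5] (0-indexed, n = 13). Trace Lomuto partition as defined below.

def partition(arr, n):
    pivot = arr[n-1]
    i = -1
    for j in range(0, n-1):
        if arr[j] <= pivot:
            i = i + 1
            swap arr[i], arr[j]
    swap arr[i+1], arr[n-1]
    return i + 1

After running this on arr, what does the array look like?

pivot = arr[12] = 5; i = -1
j=0: arr[0]=15 > 5 → no swap
j=1: arr[1]=9 > 5 → no swap
j=2: arr[2]=6 > 5 → no swap
j=3: arr[3]=4 ≤ 5 → i=0, swap arr[0],arr[3] → [4, 9, 6, 15, 8, 10, 18, 14, 16, 17, 7, 13, 5]
j=4: arr[4]=8 > 5 → no swap
j=5: arr[5]=10 > 5 → no swap
j=6: arr[6]=18 > 5 → no swap
j=7: arr[7]=14 > 5 → no swap
j=8: arr[8]=16 > 5 → no swap
j=9: arr[9]=17 > 5 → no swap
j=10: arr[10]=7 > 5 → no swap
j=11: arr[11]=13 > 5 → no swap
final swap arr[1],arr[12] → [4, 5, 6, 15, 8, 10, 18, 14, 16, 17, 7, 13, 9]; return 1

[4, 5, 6, 15, 8, 10, 18, 14, 16, 17, 7, 13, 9]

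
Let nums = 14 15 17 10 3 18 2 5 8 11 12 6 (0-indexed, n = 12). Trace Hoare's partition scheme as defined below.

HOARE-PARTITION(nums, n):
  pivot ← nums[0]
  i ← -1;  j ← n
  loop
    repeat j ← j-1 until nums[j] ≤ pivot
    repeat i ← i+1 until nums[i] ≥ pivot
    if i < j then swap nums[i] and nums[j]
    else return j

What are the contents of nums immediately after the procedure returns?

6 12 11 10 3 8 2 5 18 17 15 14

pivot=14
j stops at 11 (6), i stops at 0 (14); swap ⇒ 6 15 17 10 3 18 2 5 8 11 12 14
j stops at 10 (12), i stops at 1 (15); swap ⇒ 6 12 17 10 3 18 2 5 8 11 15 14
j stops at 9 (11), i stops at 2 (17); swap ⇒ 6 12 11 10 3 18 2 5 8 17 15 14
j stops at 8 (8), i stops at 5 (18); swap ⇒ 6 12 11 10 3 8 2 5 18 17 15 14
j stops at 7, i stops at 8; i≥j ⇒ return 7. nums=6 12 11 10 3 8 2 5 18 17 15 14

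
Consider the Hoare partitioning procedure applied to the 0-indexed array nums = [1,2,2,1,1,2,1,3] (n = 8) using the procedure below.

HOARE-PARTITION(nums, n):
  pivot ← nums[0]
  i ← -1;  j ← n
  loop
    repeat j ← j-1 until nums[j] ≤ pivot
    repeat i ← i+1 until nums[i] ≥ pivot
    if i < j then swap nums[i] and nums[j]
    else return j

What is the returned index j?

2

pivot = nums[0] = 1; i = -1, j = 8
j→6 (nums[6]=1≤1), i→0 (nums[0]=1≥1); i<j, swap → [1,2,2,1,1,2,1,3]
j→4 (nums[4]=1≤1), i→1 (nums[1]=2≥1); i<j, swap → [1,1,2,1,2,2,1,3]
j→3 (nums[3]=1≤1), i→2 (nums[2]=2≥1); i<j, swap → [1,1,1,2,2,2,1,3]
j→2, i→3; i≥j, return j=2. nums = [1,1,1,2,2,2,1,3]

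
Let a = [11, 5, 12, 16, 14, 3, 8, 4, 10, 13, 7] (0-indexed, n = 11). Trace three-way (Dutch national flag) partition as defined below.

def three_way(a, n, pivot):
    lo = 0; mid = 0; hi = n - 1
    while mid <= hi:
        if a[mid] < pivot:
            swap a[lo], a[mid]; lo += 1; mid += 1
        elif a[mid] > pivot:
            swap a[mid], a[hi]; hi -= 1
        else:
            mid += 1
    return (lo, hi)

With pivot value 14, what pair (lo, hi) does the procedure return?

(9, 9)

lo=0 mid=0 hi=10
11<14: swap(0,0), lo=1 mid=1 ⇒ [11, 5, 12, 16, 14, 3, 8, 4, 10, 13, 7]
5<14: swap(1,1), lo=2 mid=2 ⇒ [11, 5, 12, 16, 14, 3, 8, 4, 10, 13, 7]
12<14: swap(2,2), lo=3 mid=3 ⇒ [11, 5, 12, 16, 14, 3, 8, 4, 10, 13, 7]
16>14: swap(3,10), hi=9 ⇒ [11, 5, 12, 7, 14, 3, 8, 4, 10, 13, 16]
7<14: swap(3,3), lo=4 mid=4 ⇒ [11, 5, 12, 7, 14, 3, 8, 4, 10, 13, 16]
14=14: mid=5
3<14: swap(4,5), lo=5 mid=6 ⇒ [11, 5, 12, 7, 3, 14, 8, 4, 10, 13, 16]
8<14: swap(5,6), lo=6 mid=7 ⇒ [11, 5, 12, 7, 3, 8, 14, 4, 10, 13, 16]
4<14: swap(6,7), lo=7 mid=8 ⇒ [11, 5, 12, 7, 3, 8, 4, 14, 10, 13, 16]
10<14: swap(7,8), lo=8 mid=9 ⇒ [11, 5, 12, 7, 3, 8, 4, 10, 14, 13, 16]
13<14: swap(8,9), lo=9 mid=10 ⇒ [11, 5, 12, 7, 3, 8, 4, 10, 13, 14, 16]
done. lo=9 hi=9; a=[11, 5, 12, 7, 3, 8, 4, 10, 13, 14, 16]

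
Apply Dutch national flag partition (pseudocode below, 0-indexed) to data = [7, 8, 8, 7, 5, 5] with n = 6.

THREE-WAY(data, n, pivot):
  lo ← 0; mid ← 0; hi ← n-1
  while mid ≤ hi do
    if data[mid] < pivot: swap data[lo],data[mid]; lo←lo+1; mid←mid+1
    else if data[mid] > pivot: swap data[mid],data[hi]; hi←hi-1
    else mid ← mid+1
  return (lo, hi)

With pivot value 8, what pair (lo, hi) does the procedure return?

pivot = 8; lo=0, mid=0, hi=5
data[mid]=7<8: swap data[0],data[0]; lo=1,mid=1 → [7, 8, 8, 7, 5, 5]
data[mid]=8=8: mid=2
data[mid]=8=8: mid=3
data[mid]=7<8: swap data[1],data[3]; lo=2,mid=4 → [7, 7, 8, 8, 5, 5]
data[mid]=5<8: swap data[2],data[4]; lo=3,mid=5 → [7, 7, 5, 8, 8, 5]
data[mid]=5<8: swap data[3],data[5]; lo=4,mid=6 → [7, 7, 5, 5, 8, 8]
end: lo=4, hi=5; data = [7, 7, 5, 5, 8, 8]

(4, 5)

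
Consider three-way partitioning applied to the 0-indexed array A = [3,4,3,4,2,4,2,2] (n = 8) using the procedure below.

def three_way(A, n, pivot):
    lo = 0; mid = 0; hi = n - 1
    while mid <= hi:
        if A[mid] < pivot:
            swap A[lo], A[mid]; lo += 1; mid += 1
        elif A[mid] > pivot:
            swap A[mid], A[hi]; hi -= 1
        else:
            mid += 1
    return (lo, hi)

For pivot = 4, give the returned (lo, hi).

(5, 7)

lo=0 mid=0 hi=7
3<4: swap(0,0), lo=1 mid=1 ⇒ [3,4,3,4,2,4,2,2]
4=4: mid=2
3<4: swap(1,2), lo=2 mid=3 ⇒ [3,3,4,4,2,4,2,2]
4=4: mid=4
2<4: swap(2,4), lo=3 mid=5 ⇒ [3,3,2,4,4,4,2,2]
4=4: mid=6
2<4: swap(3,6), lo=4 mid=7 ⇒ [3,3,2,2,4,4,4,2]
2<4: swap(4,7), lo=5 mid=8 ⇒ [3,3,2,2,2,4,4,4]
done. lo=5 hi=7; A=[3,3,2,2,2,4,4,4]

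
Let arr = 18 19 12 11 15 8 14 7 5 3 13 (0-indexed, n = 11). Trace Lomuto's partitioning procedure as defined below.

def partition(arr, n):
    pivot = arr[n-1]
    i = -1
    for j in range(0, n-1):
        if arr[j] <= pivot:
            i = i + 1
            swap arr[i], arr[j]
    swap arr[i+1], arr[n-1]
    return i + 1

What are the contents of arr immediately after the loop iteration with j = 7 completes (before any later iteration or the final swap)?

12 11 8 7 15 18 14 19 5 3 13

pivot=13, i=-1
j=0: 18>13, skip
j=1: 19>13, skip
j=2: 12≤13, i=0, swap(0,2) ⇒ 12 19 18 11 15 8 14 7 5 3 13
j=3: 11≤13, i=1, swap(1,3) ⇒ 12 11 18 19 15 8 14 7 5 3 13
j=4: 15>13, skip
j=5: 8≤13, i=2, swap(2,5) ⇒ 12 11 8 19 15 18 14 7 5 3 13
j=6: 14>13, skip
j=7: 7≤13, i=3, swap(3,7) ⇒ 12 11 8 7 15 18 14 19 5 3 13
(after j=7) arr = 12 11 8 7 15 18 14 19 5 3 13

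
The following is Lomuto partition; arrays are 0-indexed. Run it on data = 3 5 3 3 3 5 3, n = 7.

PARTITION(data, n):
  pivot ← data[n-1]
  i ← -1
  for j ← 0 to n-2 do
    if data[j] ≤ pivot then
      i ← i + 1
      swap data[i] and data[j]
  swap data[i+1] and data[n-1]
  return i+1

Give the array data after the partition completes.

3 3 3 3 3 5 5

pivot = data[6] = 3; i = -1
j=0: data[0]=3 ≤ 3 → i=0, swap data[0],data[0] (no change) → 3 5 3 3 3 5 3
j=1: data[1]=5 > 3 → no swap
j=2: data[2]=3 ≤ 3 → i=1, swap data[1],data[2] → 3 3 5 3 3 5 3
j=3: data[3]=3 ≤ 3 → i=2, swap data[2],data[3] → 3 3 3 5 3 5 3
j=4: data[4]=3 ≤ 3 → i=3, swap data[3],data[4] → 3 3 3 3 5 5 3
j=5: data[5]=5 > 3 → no swap
final swap data[4],data[6] → 3 3 3 3 3 5 5; return 4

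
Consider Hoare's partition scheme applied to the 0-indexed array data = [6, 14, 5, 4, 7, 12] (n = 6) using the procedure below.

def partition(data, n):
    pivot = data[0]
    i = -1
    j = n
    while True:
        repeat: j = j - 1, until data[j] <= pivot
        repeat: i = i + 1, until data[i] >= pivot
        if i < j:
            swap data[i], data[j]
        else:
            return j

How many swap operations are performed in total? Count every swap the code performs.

2

pivot=6
j stops at 3 (4), i stops at 0 (6); swap ⇒ [4, 14, 5, 6, 7, 12]
j stops at 2 (5), i stops at 1 (14); swap ⇒ [4, 5, 14, 6, 7, 12]
j stops at 1, i stops at 2; i≥j ⇒ return 1. data=[4, 5, 14, 6, 7, 12]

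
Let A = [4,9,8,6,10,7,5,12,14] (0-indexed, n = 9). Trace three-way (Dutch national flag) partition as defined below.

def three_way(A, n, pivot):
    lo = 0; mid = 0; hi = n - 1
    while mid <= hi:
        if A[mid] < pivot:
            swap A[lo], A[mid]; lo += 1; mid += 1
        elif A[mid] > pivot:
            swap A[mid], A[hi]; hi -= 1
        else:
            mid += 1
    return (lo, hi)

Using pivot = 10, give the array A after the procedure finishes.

[4,9,8,6,7,5,10,14,12]

lo=0 mid=0 hi=8
4<10: swap(0,0), lo=1 mid=1 ⇒ [4,9,8,6,10,7,5,12,14]
9<10: swap(1,1), lo=2 mid=2 ⇒ [4,9,8,6,10,7,5,12,14]
8<10: swap(2,2), lo=3 mid=3 ⇒ [4,9,8,6,10,7,5,12,14]
6<10: swap(3,3), lo=4 mid=4 ⇒ [4,9,8,6,10,7,5,12,14]
10=10: mid=5
7<10: swap(4,5), lo=5 mid=6 ⇒ [4,9,8,6,7,10,5,12,14]
5<10: swap(5,6), lo=6 mid=7 ⇒ [4,9,8,6,7,5,10,12,14]
12>10: swap(7,8), hi=7 ⇒ [4,9,8,6,7,5,10,14,12]
14>10: swap(7,7), hi=6 ⇒ [4,9,8,6,7,5,10,14,12]
done. lo=6 hi=6; A=[4,9,8,6,7,5,10,14,12]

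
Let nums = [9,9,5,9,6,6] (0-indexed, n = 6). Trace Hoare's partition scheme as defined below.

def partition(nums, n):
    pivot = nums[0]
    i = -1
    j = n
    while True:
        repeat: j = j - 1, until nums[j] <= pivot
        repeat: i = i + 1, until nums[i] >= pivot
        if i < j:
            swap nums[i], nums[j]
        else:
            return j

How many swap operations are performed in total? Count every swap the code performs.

pivot = nums[0] = 9; i = -1, j = 6
j→5 (nums[5]=6≤9), i→0 (nums[0]=9≥9); i<j, swap → [6,9,5,9,6,9]
j→4 (nums[4]=6≤9), i→1 (nums[1]=9≥9); i<j, swap → [6,6,5,9,9,9]
j→3, i→3; i≥j, return j=3. nums = [6,6,5,9,9,9]

2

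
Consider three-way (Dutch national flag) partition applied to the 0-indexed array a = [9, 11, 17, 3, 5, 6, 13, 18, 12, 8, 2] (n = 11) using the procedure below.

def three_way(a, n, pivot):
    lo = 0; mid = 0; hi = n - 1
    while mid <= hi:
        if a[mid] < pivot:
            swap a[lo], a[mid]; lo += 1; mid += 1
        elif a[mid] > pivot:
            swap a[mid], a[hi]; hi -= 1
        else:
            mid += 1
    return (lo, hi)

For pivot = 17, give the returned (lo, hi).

pivot = 17; lo=0, mid=0, hi=10
a[mid]=9<17: swap a[0],a[0]; lo=1,mid=1 → [9, 11, 17, 3, 5, 6, 13, 18, 12, 8, 2]
a[mid]=11<17: swap a[1],a[1]; lo=2,mid=2 → [9, 11, 17, 3, 5, 6, 13, 18, 12, 8, 2]
a[mid]=17=17: mid=3
a[mid]=3<17: swap a[2],a[3]; lo=3,mid=4 → [9, 11, 3, 17, 5, 6, 13, 18, 12, 8, 2]
a[mid]=5<17: swap a[3],a[4]; lo=4,mid=5 → [9, 11, 3, 5, 17, 6, 13, 18, 12, 8, 2]
a[mid]=6<17: swap a[4],a[5]; lo=5,mid=6 → [9, 11, 3, 5, 6, 17, 13, 18, 12, 8, 2]
a[mid]=13<17: swap a[5],a[6]; lo=6,mid=7 → [9, 11, 3, 5, 6, 13, 17, 18, 12, 8, 2]
a[mid]=18>17: swap a[7],a[10]; hi=9 → [9, 11, 3, 5, 6, 13, 17, 2, 12, 8, 18]
a[mid]=2<17: swap a[6],a[7]; lo=7,mid=8 → [9, 11, 3, 5, 6, 13, 2, 17, 12, 8, 18]
a[mid]=12<17: swap a[7],a[8]; lo=8,mid=9 → [9, 11, 3, 5, 6, 13, 2, 12, 17, 8, 18]
a[mid]=8<17: swap a[8],a[9]; lo=9,mid=10 → [9, 11, 3, 5, 6, 13, 2, 12, 8, 17, 18]
end: lo=9, hi=9; a = [9, 11, 3, 5, 6, 13, 2, 12, 8, 17, 18]

(9, 9)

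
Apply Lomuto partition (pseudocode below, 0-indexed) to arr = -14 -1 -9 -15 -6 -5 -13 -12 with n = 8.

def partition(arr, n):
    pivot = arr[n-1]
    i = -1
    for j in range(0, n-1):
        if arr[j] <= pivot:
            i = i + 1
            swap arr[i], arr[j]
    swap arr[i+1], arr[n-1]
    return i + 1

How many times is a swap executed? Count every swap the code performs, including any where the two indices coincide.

pivot=-12, i=-1
j=0: -14≤-12, i=0, swap(0,0) ⇒ -14 -1 -9 -15 -6 -5 -13 -12
j=1: -1>-12, skip
j=2: -9>-12, skip
j=3: -15≤-12, i=1, swap(1,3) ⇒ -14 -15 -9 -1 -6 -5 -13 -12
j=4: -6>-12, skip
j=5: -5>-12, skip
j=6: -13≤-12, i=2, swap(2,6) ⇒ -14 -15 -13 -1 -6 -5 -9 -12
swap(3,7) ⇒ -14 -15 -13 -12 -6 -5 -9 -1; return 3

4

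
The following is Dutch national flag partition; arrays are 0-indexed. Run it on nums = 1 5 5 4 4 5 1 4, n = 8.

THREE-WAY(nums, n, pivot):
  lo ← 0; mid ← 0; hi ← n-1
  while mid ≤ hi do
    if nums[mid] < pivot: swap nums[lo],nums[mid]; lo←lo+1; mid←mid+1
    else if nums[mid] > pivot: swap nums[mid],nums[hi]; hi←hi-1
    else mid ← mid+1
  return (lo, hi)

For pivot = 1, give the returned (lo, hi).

pivot = 1; lo=0, mid=0, hi=7
nums[mid]=1=1: mid=1
nums[mid]=5>1: swap nums[1],nums[7]; hi=6 → 1 4 5 4 4 5 1 5
nums[mid]=4>1: swap nums[1],nums[6]; hi=5 → 1 1 5 4 4 5 4 5
nums[mid]=1=1: mid=2
nums[mid]=5>1: swap nums[2],nums[5]; hi=4 → 1 1 5 4 4 5 4 5
nums[mid]=5>1: swap nums[2],nums[4]; hi=3 → 1 1 4 4 5 5 4 5
nums[mid]=4>1: swap nums[2],nums[3]; hi=2 → 1 1 4 4 5 5 4 5
nums[mid]=4>1: swap nums[2],nums[2]; hi=1 → 1 1 4 4 5 5 4 5
end: lo=0, hi=1; nums = 1 1 4 4 5 5 4 5

(0, 1)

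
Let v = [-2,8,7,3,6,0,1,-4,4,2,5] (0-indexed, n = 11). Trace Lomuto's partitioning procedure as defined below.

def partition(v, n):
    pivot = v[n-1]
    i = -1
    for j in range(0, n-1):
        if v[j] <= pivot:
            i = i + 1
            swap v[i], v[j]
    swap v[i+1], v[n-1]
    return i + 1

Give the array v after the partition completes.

[-2,3,0,1,-4,4,2,5,7,8,6]

pivot = v[10] = 5; i = -1
j=0: v[0]=-2 ≤ 5 → i=0, swap v[0],v[0] (no change) → [-2,8,7,3,6,0,1,-4,4,2,5]
j=1: v[1]=8 > 5 → no swap
j=2: v[2]=7 > 5 → no swap
j=3: v[3]=3 ≤ 5 → i=1, swap v[1],v[3] → [-2,3,7,8,6,0,1,-4,4,2,5]
j=4: v[4]=6 > 5 → no swap
j=5: v[5]=0 ≤ 5 → i=2, swap v[2],v[5] → [-2,3,0,8,6,7,1,-4,4,2,5]
j=6: v[6]=1 ≤ 5 → i=3, swap v[3],v[6] → [-2,3,0,1,6,7,8,-4,4,2,5]
j=7: v[7]=-4 ≤ 5 → i=4, swap v[4],v[7] → [-2,3,0,1,-4,7,8,6,4,2,5]
j=8: v[8]=4 ≤ 5 → i=5, swap v[5],v[8] → [-2,3,0,1,-4,4,8,6,7,2,5]
j=9: v[9]=2 ≤ 5 → i=6, swap v[6],v[9] → [-2,3,0,1,-4,4,2,6,7,8,5]
final swap v[7],v[10] → [-2,3,0,1,-4,4,2,5,7,8,6]; return 7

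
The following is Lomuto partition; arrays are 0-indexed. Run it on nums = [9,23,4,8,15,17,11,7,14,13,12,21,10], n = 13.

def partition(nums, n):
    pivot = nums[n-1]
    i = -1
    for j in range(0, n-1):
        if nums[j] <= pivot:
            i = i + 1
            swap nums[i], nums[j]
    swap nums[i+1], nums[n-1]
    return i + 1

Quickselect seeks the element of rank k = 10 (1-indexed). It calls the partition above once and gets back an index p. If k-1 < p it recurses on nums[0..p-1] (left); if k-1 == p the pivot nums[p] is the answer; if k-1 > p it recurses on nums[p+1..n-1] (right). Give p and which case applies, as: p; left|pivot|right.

4; right

pivot = nums[12] = 10; i = -1
j=0: nums[0]=9 ≤ 10 → i=0, swap nums[0],nums[0] (no change) → [9,23,4,8,15,17,11,7,14,13,12,21,10]
j=1: nums[1]=23 > 10 → no swap
j=2: nums[2]=4 ≤ 10 → i=1, swap nums[1],nums[2] → [9,4,23,8,15,17,11,7,14,13,12,21,10]
j=3: nums[3]=8 ≤ 10 → i=2, swap nums[2],nums[3] → [9,4,8,23,15,17,11,7,14,13,12,21,10]
j=4: nums[4]=15 > 10 → no swap
j=5: nums[5]=17 > 10 → no swap
j=6: nums[6]=11 > 10 → no swap
j=7: nums[7]=7 ≤ 10 → i=3, swap nums[3],nums[7] → [9,4,8,7,15,17,11,23,14,13,12,21,10]
j=8: nums[8]=14 > 10 → no swap
j=9: nums[9]=13 > 10 → no swap
j=10: nums[10]=12 > 10 → no swap
j=11: nums[11]=21 > 10 → no swap
final swap nums[4],nums[12] → [9,4,8,7,10,17,11,23,14,13,12,21,15]; return 4
p = 4; k-1 = 9 > 4 ⇒ right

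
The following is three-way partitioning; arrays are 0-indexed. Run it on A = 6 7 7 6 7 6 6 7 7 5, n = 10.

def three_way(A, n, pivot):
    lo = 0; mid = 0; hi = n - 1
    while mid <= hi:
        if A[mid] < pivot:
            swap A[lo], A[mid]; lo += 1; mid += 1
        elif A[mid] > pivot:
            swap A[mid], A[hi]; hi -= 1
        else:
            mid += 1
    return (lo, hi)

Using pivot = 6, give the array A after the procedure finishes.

5 6 6 6 6 7 7 7 7 7

pivot = 6; lo=0, mid=0, hi=9
A[mid]=6=6: mid=1
A[mid]=7>6: swap A[1],A[9]; hi=8 → 6 5 7 6 7 6 6 7 7 7
A[mid]=5<6: swap A[0],A[1]; lo=1,mid=2 → 5 6 7 6 7 6 6 7 7 7
A[mid]=7>6: swap A[2],A[8]; hi=7 → 5 6 7 6 7 6 6 7 7 7
A[mid]=7>6: swap A[2],A[7]; hi=6 → 5 6 7 6 7 6 6 7 7 7
A[mid]=7>6: swap A[2],A[6]; hi=5 → 5 6 6 6 7 6 7 7 7 7
A[mid]=6=6: mid=3
A[mid]=6=6: mid=4
A[mid]=7>6: swap A[4],A[5]; hi=4 → 5 6 6 6 6 7 7 7 7 7
A[mid]=6=6: mid=5
end: lo=1, hi=4; A = 5 6 6 6 6 7 7 7 7 7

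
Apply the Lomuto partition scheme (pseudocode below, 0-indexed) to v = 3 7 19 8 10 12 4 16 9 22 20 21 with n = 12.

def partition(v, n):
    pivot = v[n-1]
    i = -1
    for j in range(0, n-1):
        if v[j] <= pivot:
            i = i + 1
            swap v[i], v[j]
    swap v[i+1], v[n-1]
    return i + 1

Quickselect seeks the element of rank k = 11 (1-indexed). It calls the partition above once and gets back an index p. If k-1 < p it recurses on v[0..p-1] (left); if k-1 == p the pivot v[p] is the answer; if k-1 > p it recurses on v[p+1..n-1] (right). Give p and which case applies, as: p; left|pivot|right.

10; pivot

pivot = v[11] = 21; i = -1
j=0: v[0]=3 ≤ 21 → i=0, swap v[0],v[0] (no change) → 3 7 19 8 10 12 4 16 9 22 20 21
j=1: v[1]=7 ≤ 21 → i=1, swap v[1],v[1] (no change) → 3 7 19 8 10 12 4 16 9 22 20 21
j=2: v[2]=19 ≤ 21 → i=2, swap v[2],v[2] (no change) → 3 7 19 8 10 12 4 16 9 22 20 21
j=3: v[3]=8 ≤ 21 → i=3, swap v[3],v[3] (no change) → 3 7 19 8 10 12 4 16 9 22 20 21
j=4: v[4]=10 ≤ 21 → i=4, swap v[4],v[4] (no change) → 3 7 19 8 10 12 4 16 9 22 20 21
j=5: v[5]=12 ≤ 21 → i=5, swap v[5],v[5] (no change) → 3 7 19 8 10 12 4 16 9 22 20 21
j=6: v[6]=4 ≤ 21 → i=6, swap v[6],v[6] (no change) → 3 7 19 8 10 12 4 16 9 22 20 21
j=7: v[7]=16 ≤ 21 → i=7, swap v[7],v[7] (no change) → 3 7 19 8 10 12 4 16 9 22 20 21
j=8: v[8]=9 ≤ 21 → i=8, swap v[8],v[8] (no change) → 3 7 19 8 10 12 4 16 9 22 20 21
j=9: v[9]=22 > 21 → no swap
j=10: v[10]=20 ≤ 21 → i=9, swap v[9],v[10] → 3 7 19 8 10 12 4 16 9 20 22 21
final swap v[10],v[11] → 3 7 19 8 10 12 4 16 9 20 21 22; return 10
p = 10; k-1 = 10 == 10 ⇒ pivot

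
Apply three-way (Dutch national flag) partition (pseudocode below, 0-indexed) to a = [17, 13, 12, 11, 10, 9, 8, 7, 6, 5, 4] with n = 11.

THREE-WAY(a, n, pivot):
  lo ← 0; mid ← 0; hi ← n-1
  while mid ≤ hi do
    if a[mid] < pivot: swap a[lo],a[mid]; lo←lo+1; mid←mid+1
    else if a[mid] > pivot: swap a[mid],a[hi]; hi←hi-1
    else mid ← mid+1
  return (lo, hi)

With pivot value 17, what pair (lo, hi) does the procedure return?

(10, 10)

pivot = 17; lo=0, mid=0, hi=10
a[mid]=17=17: mid=1
a[mid]=13<17: swap a[0],a[1]; lo=1,mid=2 → [13, 17, 12, 11, 10, 9, 8, 7, 6, 5, 4]
a[mid]=12<17: swap a[1],a[2]; lo=2,mid=3 → [13, 12, 17, 11, 10, 9, 8, 7, 6, 5, 4]
a[mid]=11<17: swap a[2],a[3]; lo=3,mid=4 → [13, 12, 11, 17, 10, 9, 8, 7, 6, 5, 4]
a[mid]=10<17: swap a[3],a[4]; lo=4,mid=5 → [13, 12, 11, 10, 17, 9, 8, 7, 6, 5, 4]
a[mid]=9<17: swap a[4],a[5]; lo=5,mid=6 → [13, 12, 11, 10, 9, 17, 8, 7, 6, 5, 4]
a[mid]=8<17: swap a[5],a[6]; lo=6,mid=7 → [13, 12, 11, 10, 9, 8, 17, 7, 6, 5, 4]
a[mid]=7<17: swap a[6],a[7]; lo=7,mid=8 → [13, 12, 11, 10, 9, 8, 7, 17, 6, 5, 4]
a[mid]=6<17: swap a[7],a[8]; lo=8,mid=9 → [13, 12, 11, 10, 9, 8, 7, 6, 17, 5, 4]
a[mid]=5<17: swap a[8],a[9]; lo=9,mid=10 → [13, 12, 11, 10, 9, 8, 7, 6, 5, 17, 4]
a[mid]=4<17: swap a[9],a[10]; lo=10,mid=11 → [13, 12, 11, 10, 9, 8, 7, 6, 5, 4, 17]
end: lo=10, hi=10; a = [13, 12, 11, 10, 9, 8, 7, 6, 5, 4, 17]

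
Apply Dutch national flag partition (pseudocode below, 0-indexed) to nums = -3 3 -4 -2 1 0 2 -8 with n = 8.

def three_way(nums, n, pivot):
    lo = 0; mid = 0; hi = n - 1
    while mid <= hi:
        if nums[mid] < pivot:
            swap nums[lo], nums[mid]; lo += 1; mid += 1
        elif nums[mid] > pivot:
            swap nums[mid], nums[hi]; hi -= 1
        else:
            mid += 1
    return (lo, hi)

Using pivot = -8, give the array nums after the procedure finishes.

pivot = -8; lo=0, mid=0, hi=7
nums[mid]=-3>-8: swap nums[0],nums[7]; hi=6 → -8 3 -4 -2 1 0 2 -3
nums[mid]=-8=-8: mid=1
nums[mid]=3>-8: swap nums[1],nums[6]; hi=5 → -8 2 -4 -2 1 0 3 -3
nums[mid]=2>-8: swap nums[1],nums[5]; hi=4 → -8 0 -4 -2 1 2 3 -3
nums[mid]=0>-8: swap nums[1],nums[4]; hi=3 → -8 1 -4 -2 0 2 3 -3
nums[mid]=1>-8: swap nums[1],nums[3]; hi=2 → -8 -2 -4 1 0 2 3 -3
nums[mid]=-2>-8: swap nums[1],nums[2]; hi=1 → -8 -4 -2 1 0 2 3 -3
nums[mid]=-4>-8: swap nums[1],nums[1]; hi=0 → -8 -4 -2 1 0 2 3 -3
end: lo=0, hi=0; nums = -8 -4 -2 1 0 2 3 -3

-8 -4 -2 1 0 2 3 -3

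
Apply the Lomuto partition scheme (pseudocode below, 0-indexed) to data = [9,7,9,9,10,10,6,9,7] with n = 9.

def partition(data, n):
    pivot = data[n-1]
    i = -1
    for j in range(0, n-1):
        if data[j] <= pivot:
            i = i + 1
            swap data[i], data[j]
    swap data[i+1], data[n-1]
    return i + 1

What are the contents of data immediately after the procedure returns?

pivot = data[8] = 7; i = -1
j=0: data[0]=9 > 7 → no swap
j=1: data[1]=7 ≤ 7 → i=0, swap data[0],data[1] → [7,9,9,9,10,10,6,9,7]
j=2: data[2]=9 > 7 → no swap
j=3: data[3]=9 > 7 → no swap
j=4: data[4]=10 > 7 → no swap
j=5: data[5]=10 > 7 → no swap
j=6: data[6]=6 ≤ 7 → i=1, swap data[1],data[6] → [7,6,9,9,10,10,9,9,7]
j=7: data[7]=9 > 7 → no swap
final swap data[2],data[8] → [7,6,7,9,10,10,9,9,9]; return 2

[7,6,7,9,10,10,9,9,9]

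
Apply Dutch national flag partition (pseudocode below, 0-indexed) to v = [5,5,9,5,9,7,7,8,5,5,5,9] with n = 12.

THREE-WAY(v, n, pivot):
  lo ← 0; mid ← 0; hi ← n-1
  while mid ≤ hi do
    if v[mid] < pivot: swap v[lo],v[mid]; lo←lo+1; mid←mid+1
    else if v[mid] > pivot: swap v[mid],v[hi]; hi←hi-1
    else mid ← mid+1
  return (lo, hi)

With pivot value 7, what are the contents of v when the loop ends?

pivot = 7; lo=0, mid=0, hi=11
v[mid]=5<7: swap v[0],v[0]; lo=1,mid=1 → [5,5,9,5,9,7,7,8,5,5,5,9]
v[mid]=5<7: swap v[1],v[1]; lo=2,mid=2 → [5,5,9,5,9,7,7,8,5,5,5,9]
v[mid]=9>7: swap v[2],v[11]; hi=10 → [5,5,9,5,9,7,7,8,5,5,5,9]
v[mid]=9>7: swap v[2],v[10]; hi=9 → [5,5,5,5,9,7,7,8,5,5,9,9]
v[mid]=5<7: swap v[2],v[2]; lo=3,mid=3 → [5,5,5,5,9,7,7,8,5,5,9,9]
v[mid]=5<7: swap v[3],v[3]; lo=4,mid=4 → [5,5,5,5,9,7,7,8,5,5,9,9]
v[mid]=9>7: swap v[4],v[9]; hi=8 → [5,5,5,5,5,7,7,8,5,9,9,9]
v[mid]=5<7: swap v[4],v[4]; lo=5,mid=5 → [5,5,5,5,5,7,7,8,5,9,9,9]
v[mid]=7=7: mid=6
v[mid]=7=7: mid=7
v[mid]=8>7: swap v[7],v[8]; hi=7 → [5,5,5,5,5,7,7,5,8,9,9,9]
v[mid]=5<7: swap v[5],v[7]; lo=6,mid=8 → [5,5,5,5,5,5,7,7,8,9,9,9]
end: lo=6, hi=7; v = [5,5,5,5,5,5,7,7,8,9,9,9]

[5,5,5,5,5,5,7,7,8,9,9,9]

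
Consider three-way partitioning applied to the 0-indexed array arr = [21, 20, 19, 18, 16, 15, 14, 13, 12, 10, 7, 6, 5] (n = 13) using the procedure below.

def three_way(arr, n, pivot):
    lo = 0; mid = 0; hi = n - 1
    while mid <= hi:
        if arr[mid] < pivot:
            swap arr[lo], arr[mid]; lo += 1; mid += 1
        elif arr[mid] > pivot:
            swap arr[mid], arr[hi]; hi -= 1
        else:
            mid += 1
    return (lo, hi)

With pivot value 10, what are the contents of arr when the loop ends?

[5, 6, 7, 10, 15, 14, 13, 12, 16, 18, 19, 20, 21]

pivot = 10; lo=0, mid=0, hi=12
arr[mid]=21>10: swap arr[0],arr[12]; hi=11 → [5, 20, 19, 18, 16, 15, 14, 13, 12, 10, 7, 6, 21]
arr[mid]=5<10: swap arr[0],arr[0]; lo=1,mid=1 → [5, 20, 19, 18, 16, 15, 14, 13, 12, 10, 7, 6, 21]
arr[mid]=20>10: swap arr[1],arr[11]; hi=10 → [5, 6, 19, 18, 16, 15, 14, 13, 12, 10, 7, 20, 21]
arr[mid]=6<10: swap arr[1],arr[1]; lo=2,mid=2 → [5, 6, 19, 18, 16, 15, 14, 13, 12, 10, 7, 20, 21]
arr[mid]=19>10: swap arr[2],arr[10]; hi=9 → [5, 6, 7, 18, 16, 15, 14, 13, 12, 10, 19, 20, 21]
arr[mid]=7<10: swap arr[2],arr[2]; lo=3,mid=3 → [5, 6, 7, 18, 16, 15, 14, 13, 12, 10, 19, 20, 21]
arr[mid]=18>10: swap arr[3],arr[9]; hi=8 → [5, 6, 7, 10, 16, 15, 14, 13, 12, 18, 19, 20, 21]
arr[mid]=10=10: mid=4
arr[mid]=16>10: swap arr[4],arr[8]; hi=7 → [5, 6, 7, 10, 12, 15, 14, 13, 16, 18, 19, 20, 21]
arr[mid]=12>10: swap arr[4],arr[7]; hi=6 → [5, 6, 7, 10, 13, 15, 14, 12, 16, 18, 19, 20, 21]
arr[mid]=13>10: swap arr[4],arr[6]; hi=5 → [5, 6, 7, 10, 14, 15, 13, 12, 16, 18, 19, 20, 21]
arr[mid]=14>10: swap arr[4],arr[5]; hi=4 → [5, 6, 7, 10, 15, 14, 13, 12, 16, 18, 19, 20, 21]
arr[mid]=15>10: swap arr[4],arr[4]; hi=3 → [5, 6, 7, 10, 15, 14, 13, 12, 16, 18, 19, 20, 21]
end: lo=3, hi=3; arr = [5, 6, 7, 10, 15, 14, 13, 12, 16, 18, 19, 20, 21]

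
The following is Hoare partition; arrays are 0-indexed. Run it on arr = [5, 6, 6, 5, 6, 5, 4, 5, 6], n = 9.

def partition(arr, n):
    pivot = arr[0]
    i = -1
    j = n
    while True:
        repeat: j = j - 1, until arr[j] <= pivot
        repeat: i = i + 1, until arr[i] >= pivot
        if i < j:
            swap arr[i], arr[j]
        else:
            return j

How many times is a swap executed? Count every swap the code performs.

pivot=5
j stops at 7 (5), i stops at 0 (5); swap ⇒ [5, 6, 6, 5, 6, 5, 4, 5, 6]
j stops at 6 (4), i stops at 1 (6); swap ⇒ [5, 4, 6, 5, 6, 5, 6, 5, 6]
j stops at 5 (5), i stops at 2 (6); swap ⇒ [5, 4, 5, 5, 6, 6, 6, 5, 6]
j stops at 3, i stops at 3; i≥j ⇒ return 3. arr=[5, 4, 5, 5, 6, 6, 6, 5, 6]

3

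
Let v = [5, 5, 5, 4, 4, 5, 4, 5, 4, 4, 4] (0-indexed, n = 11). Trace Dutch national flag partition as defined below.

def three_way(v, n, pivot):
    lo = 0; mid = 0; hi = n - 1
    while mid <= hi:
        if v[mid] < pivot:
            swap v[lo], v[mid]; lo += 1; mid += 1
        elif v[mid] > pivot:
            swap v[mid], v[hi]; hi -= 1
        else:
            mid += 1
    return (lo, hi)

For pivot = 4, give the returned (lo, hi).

lo=0 mid=0 hi=10
5>4: swap(0,10), hi=9 ⇒ [4, 5, 5, 4, 4, 5, 4, 5, 4, 4, 5]
4=4: mid=1
5>4: swap(1,9), hi=8 ⇒ [4, 4, 5, 4, 4, 5, 4, 5, 4, 5, 5]
4=4: mid=2
5>4: swap(2,8), hi=7 ⇒ [4, 4, 4, 4, 4, 5, 4, 5, 5, 5, 5]
4=4: mid=3
4=4: mid=4
4=4: mid=5
5>4: swap(5,7), hi=6 ⇒ [4, 4, 4, 4, 4, 5, 4, 5, 5, 5, 5]
5>4: swap(5,6), hi=5 ⇒ [4, 4, 4, 4, 4, 4, 5, 5, 5, 5, 5]
4=4: mid=6
done. lo=0 hi=5; v=[4, 4, 4, 4, 4, 4, 5, 5, 5, 5, 5]

(0, 5)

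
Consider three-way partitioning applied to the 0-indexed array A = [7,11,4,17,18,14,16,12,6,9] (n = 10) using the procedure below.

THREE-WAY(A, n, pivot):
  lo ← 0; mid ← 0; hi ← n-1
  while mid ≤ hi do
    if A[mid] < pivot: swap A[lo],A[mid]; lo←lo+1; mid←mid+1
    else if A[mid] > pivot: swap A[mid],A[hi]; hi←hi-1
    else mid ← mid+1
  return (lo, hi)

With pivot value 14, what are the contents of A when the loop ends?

[7,11,4,9,6,12,14,16,18,17]

pivot = 14; lo=0, mid=0, hi=9
A[mid]=7<14: swap A[0],A[0]; lo=1,mid=1 → [7,11,4,17,18,14,16,12,6,9]
A[mid]=11<14: swap A[1],A[1]; lo=2,mid=2 → [7,11,4,17,18,14,16,12,6,9]
A[mid]=4<14: swap A[2],A[2]; lo=3,mid=3 → [7,11,4,17,18,14,16,12,6,9]
A[mid]=17>14: swap A[3],A[9]; hi=8 → [7,11,4,9,18,14,16,12,6,17]
A[mid]=9<14: swap A[3],A[3]; lo=4,mid=4 → [7,11,4,9,18,14,16,12,6,17]
A[mid]=18>14: swap A[4],A[8]; hi=7 → [7,11,4,9,6,14,16,12,18,17]
A[mid]=6<14: swap A[4],A[4]; lo=5,mid=5 → [7,11,4,9,6,14,16,12,18,17]
A[mid]=14=14: mid=6
A[mid]=16>14: swap A[6],A[7]; hi=6 → [7,11,4,9,6,14,12,16,18,17]
A[mid]=12<14: swap A[5],A[6]; lo=6,mid=7 → [7,11,4,9,6,12,14,16,18,17]
end: lo=6, hi=6; A = [7,11,4,9,6,12,14,16,18,17]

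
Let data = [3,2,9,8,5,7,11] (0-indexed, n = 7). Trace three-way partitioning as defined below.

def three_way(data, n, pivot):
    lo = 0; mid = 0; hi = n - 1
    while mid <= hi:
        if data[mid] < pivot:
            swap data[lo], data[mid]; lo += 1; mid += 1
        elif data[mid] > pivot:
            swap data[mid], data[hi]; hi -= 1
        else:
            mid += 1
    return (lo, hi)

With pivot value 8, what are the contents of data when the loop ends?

pivot = 8; lo=0, mid=0, hi=6
data[mid]=3<8: swap data[0],data[0]; lo=1,mid=1 → [3,2,9,8,5,7,11]
data[mid]=2<8: swap data[1],data[1]; lo=2,mid=2 → [3,2,9,8,5,7,11]
data[mid]=9>8: swap data[2],data[6]; hi=5 → [3,2,11,8,5,7,9]
data[mid]=11>8: swap data[2],data[5]; hi=4 → [3,2,7,8,5,11,9]
data[mid]=7<8: swap data[2],data[2]; lo=3,mid=3 → [3,2,7,8,5,11,9]
data[mid]=8=8: mid=4
data[mid]=5<8: swap data[3],data[4]; lo=4,mid=5 → [3,2,7,5,8,11,9]
end: lo=4, hi=4; data = [3,2,7,5,8,11,9]

[3,2,7,5,8,11,9]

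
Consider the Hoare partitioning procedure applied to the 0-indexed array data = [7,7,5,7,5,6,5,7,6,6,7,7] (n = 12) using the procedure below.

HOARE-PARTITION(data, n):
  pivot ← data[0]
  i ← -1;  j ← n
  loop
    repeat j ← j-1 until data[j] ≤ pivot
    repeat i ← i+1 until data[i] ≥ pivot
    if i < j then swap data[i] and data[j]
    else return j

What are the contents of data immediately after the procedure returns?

[7,7,5,6,5,6,5,6,7,7,7,7]

pivot = data[0] = 7; i = -1, j = 12
j→11 (data[11]=7≤7), i→0 (data[0]=7≥7); i<j, swap → [7,7,5,7,5,6,5,7,6,6,7,7]
j→10 (data[10]=7≤7), i→1 (data[1]=7≥7); i<j, swap → [7,7,5,7,5,6,5,7,6,6,7,7]
j→9 (data[9]=6≤7), i→3 (data[3]=7≥7); i<j, swap → [7,7,5,6,5,6,5,7,6,7,7,7]
j→8 (data[8]=6≤7), i→7 (data[7]=7≥7); i<j, swap → [7,7,5,6,5,6,5,6,7,7,7,7]
j→7, i→8; i≥j, return j=7. data = [7,7,5,6,5,6,5,6,7,7,7,7]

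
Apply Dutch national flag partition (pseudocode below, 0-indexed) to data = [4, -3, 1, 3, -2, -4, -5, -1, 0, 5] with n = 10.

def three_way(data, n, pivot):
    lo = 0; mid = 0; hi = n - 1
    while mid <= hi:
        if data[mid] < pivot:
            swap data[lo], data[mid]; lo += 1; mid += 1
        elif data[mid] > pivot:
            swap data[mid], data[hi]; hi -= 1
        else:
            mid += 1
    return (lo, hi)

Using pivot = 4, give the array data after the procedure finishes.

[-3, 1, 3, -2, -4, -5, -1, 0, 4, 5]

pivot = 4; lo=0, mid=0, hi=9
data[mid]=4=4: mid=1
data[mid]=-3<4: swap data[0],data[1]; lo=1,mid=2 → [-3, 4, 1, 3, -2, -4, -5, -1, 0, 5]
data[mid]=1<4: swap data[1],data[2]; lo=2,mid=3 → [-3, 1, 4, 3, -2, -4, -5, -1, 0, 5]
data[mid]=3<4: swap data[2],data[3]; lo=3,mid=4 → [-3, 1, 3, 4, -2, -4, -5, -1, 0, 5]
data[mid]=-2<4: swap data[3],data[4]; lo=4,mid=5 → [-3, 1, 3, -2, 4, -4, -5, -1, 0, 5]
data[mid]=-4<4: swap data[4],data[5]; lo=5,mid=6 → [-3, 1, 3, -2, -4, 4, -5, -1, 0, 5]
data[mid]=-5<4: swap data[5],data[6]; lo=6,mid=7 → [-3, 1, 3, -2, -4, -5, 4, -1, 0, 5]
data[mid]=-1<4: swap data[6],data[7]; lo=7,mid=8 → [-3, 1, 3, -2, -4, -5, -1, 4, 0, 5]
data[mid]=0<4: swap data[7],data[8]; lo=8,mid=9 → [-3, 1, 3, -2, -4, -5, -1, 0, 4, 5]
data[mid]=5>4: swap data[9],data[9]; hi=8 → [-3, 1, 3, -2, -4, -5, -1, 0, 4, 5]
end: lo=8, hi=8; data = [-3, 1, 3, -2, -4, -5, -1, 0, 4, 5]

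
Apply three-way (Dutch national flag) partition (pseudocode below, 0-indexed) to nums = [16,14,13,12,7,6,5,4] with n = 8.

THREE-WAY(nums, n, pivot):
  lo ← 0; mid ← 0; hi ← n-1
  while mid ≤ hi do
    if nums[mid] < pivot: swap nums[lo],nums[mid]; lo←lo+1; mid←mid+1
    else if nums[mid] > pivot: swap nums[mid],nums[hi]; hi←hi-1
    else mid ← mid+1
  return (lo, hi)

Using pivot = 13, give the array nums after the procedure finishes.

[4,5,12,7,6,13,14,16]

lo=0 mid=0 hi=7
16>13: swap(0,7), hi=6 ⇒ [4,14,13,12,7,6,5,16]
4<13: swap(0,0), lo=1 mid=1 ⇒ [4,14,13,12,7,6,5,16]
14>13: swap(1,6), hi=5 ⇒ [4,5,13,12,7,6,14,16]
5<13: swap(1,1), lo=2 mid=2 ⇒ [4,5,13,12,7,6,14,16]
13=13: mid=3
12<13: swap(2,3), lo=3 mid=4 ⇒ [4,5,12,13,7,6,14,16]
7<13: swap(3,4), lo=4 mid=5 ⇒ [4,5,12,7,13,6,14,16]
6<13: swap(4,5), lo=5 mid=6 ⇒ [4,5,12,7,6,13,14,16]
done. lo=5 hi=5; nums=[4,5,12,7,6,13,14,16]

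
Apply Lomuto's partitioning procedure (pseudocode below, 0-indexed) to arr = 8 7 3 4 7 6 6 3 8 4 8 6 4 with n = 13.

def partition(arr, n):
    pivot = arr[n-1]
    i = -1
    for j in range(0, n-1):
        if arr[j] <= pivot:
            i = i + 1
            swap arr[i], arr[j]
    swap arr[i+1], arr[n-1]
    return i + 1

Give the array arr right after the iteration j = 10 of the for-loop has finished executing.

3 4 3 4 7 6 6 8 8 7 8 6 4

pivot=4, i=-1
j=0: 8>4, skip
j=1: 7>4, skip
j=2: 3≤4, i=0, swap(0,2) ⇒ 3 7 8 4 7 6 6 3 8 4 8 6 4
j=3: 4≤4, i=1, swap(1,3) ⇒ 3 4 8 7 7 6 6 3 8 4 8 6 4
j=4: 7>4, skip
j=5: 6>4, skip
j=6: 6>4, skip
j=7: 3≤4, i=2, swap(2,7) ⇒ 3 4 3 7 7 6 6 8 8 4 8 6 4
j=8: 8>4, skip
j=9: 4≤4, i=3, swap(3,9) ⇒ 3 4 3 4 7 6 6 8 8 7 8 6 4
j=10: 8>4, skip
(after j=10) arr = 3 4 3 4 7 6 6 8 8 7 8 6 4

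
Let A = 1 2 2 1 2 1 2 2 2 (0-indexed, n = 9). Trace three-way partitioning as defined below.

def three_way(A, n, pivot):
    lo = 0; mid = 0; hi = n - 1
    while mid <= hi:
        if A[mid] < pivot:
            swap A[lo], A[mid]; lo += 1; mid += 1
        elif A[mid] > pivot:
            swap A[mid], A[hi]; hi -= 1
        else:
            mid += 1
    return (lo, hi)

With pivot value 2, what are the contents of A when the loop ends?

1 1 1 2 2 2 2 2 2

pivot = 2; lo=0, mid=0, hi=8
A[mid]=1<2: swap A[0],A[0]; lo=1,mid=1 → 1 2 2 1 2 1 2 2 2
A[mid]=2=2: mid=2
A[mid]=2=2: mid=3
A[mid]=1<2: swap A[1],A[3]; lo=2,mid=4 → 1 1 2 2 2 1 2 2 2
A[mid]=2=2: mid=5
A[mid]=1<2: swap A[2],A[5]; lo=3,mid=6 → 1 1 1 2 2 2 2 2 2
A[mid]=2=2: mid=7
A[mid]=2=2: mid=8
A[mid]=2=2: mid=9
end: lo=3, hi=8; A = 1 1 1 2 2 2 2 2 2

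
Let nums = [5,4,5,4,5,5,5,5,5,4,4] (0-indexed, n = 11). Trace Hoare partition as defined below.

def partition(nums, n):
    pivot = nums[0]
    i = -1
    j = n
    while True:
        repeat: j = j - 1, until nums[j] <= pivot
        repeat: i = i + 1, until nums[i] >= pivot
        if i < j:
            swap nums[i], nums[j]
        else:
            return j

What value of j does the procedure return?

pivot = nums[0] = 5; i = -1, j = 11
j→10 (nums[10]=4≤5), i→0 (nums[0]=5≥5); i<j, swap → [4,4,5,4,5,5,5,5,5,4,5]
j→9 (nums[9]=4≤5), i→2 (nums[2]=5≥5); i<j, swap → [4,4,4,4,5,5,5,5,5,5,5]
j→8 (nums[8]=5≤5), i→4 (nums[4]=5≥5); i<j, swap → [4,4,4,4,5,5,5,5,5,5,5]
j→7 (nums[7]=5≤5), i→5 (nums[5]=5≥5); i<j, swap → [4,4,4,4,5,5,5,5,5,5,5]
j→6, i→6; i≥j, return j=6. nums = [4,4,4,4,5,5,5,5,5,5,5]

6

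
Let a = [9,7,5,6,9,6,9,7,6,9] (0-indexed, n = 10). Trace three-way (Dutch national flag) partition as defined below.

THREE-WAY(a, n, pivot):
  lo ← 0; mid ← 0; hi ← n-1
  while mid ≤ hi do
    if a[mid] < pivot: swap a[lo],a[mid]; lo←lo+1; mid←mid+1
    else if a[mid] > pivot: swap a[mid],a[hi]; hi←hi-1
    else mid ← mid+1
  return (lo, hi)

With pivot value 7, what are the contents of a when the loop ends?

[6,5,6,6,7,7,9,9,9,9]

pivot = 7; lo=0, mid=0, hi=9
a[mid]=9>7: swap a[0],a[9]; hi=8 → [9,7,5,6,9,6,9,7,6,9]
a[mid]=9>7: swap a[0],a[8]; hi=7 → [6,7,5,6,9,6,9,7,9,9]
a[mid]=6<7: swap a[0],a[0]; lo=1,mid=1 → [6,7,5,6,9,6,9,7,9,9]
a[mid]=7=7: mid=2
a[mid]=5<7: swap a[1],a[2]; lo=2,mid=3 → [6,5,7,6,9,6,9,7,9,9]
a[mid]=6<7: swap a[2],a[3]; lo=3,mid=4 → [6,5,6,7,9,6,9,7,9,9]
a[mid]=9>7: swap a[4],a[7]; hi=6 → [6,5,6,7,7,6,9,9,9,9]
a[mid]=7=7: mid=5
a[mid]=6<7: swap a[3],a[5]; lo=4,mid=6 → [6,5,6,6,7,7,9,9,9,9]
a[mid]=9>7: swap a[6],a[6]; hi=5 → [6,5,6,6,7,7,9,9,9,9]
end: lo=4, hi=5; a = [6,5,6,6,7,7,9,9,9,9]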